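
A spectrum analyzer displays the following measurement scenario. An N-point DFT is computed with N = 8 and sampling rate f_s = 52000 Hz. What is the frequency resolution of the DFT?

DFT frequency resolution = f_s / N
= 52000 / 8 = 6500 Hz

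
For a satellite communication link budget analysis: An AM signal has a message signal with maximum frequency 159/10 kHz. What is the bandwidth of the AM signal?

In AM (double-sideband), the bandwidth is twice the message frequency.
BW = 2 * f_m = 2 * 159/10 kHz = 159/5 kHz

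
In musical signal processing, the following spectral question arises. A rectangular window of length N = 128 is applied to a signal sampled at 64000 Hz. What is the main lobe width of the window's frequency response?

For a rectangular window of length N,
the main lobe width in frequency is 2*f_s/N.
= 2*64000/128 = 1000 Hz
This determines the minimum frequency separation for resolving two sinusoids.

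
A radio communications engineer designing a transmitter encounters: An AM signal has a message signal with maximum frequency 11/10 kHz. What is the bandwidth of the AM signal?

In AM (double-sideband), the bandwidth is twice the message frequency.
BW = 2 * f_m = 2 * 11/10 kHz = 11/5 kHz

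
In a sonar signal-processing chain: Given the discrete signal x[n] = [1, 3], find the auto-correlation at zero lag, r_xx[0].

The auto-correlation at zero lag r_xx[0] equals the signal energy.
r_xx[0] = sum of x[n]^2 = 1^2 + 3^2
= 1 + 9 = 10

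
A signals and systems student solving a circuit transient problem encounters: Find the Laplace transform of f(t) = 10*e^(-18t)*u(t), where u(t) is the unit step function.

Standard Laplace transform pair:
e^(-at)*u(t) <-> 1/(s+a)
With a = 18: L{10*e^(-18t)*u(t)} = 10/(s+18), ROC: Re(s) > -18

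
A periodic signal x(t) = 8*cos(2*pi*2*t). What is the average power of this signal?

Average power of A*cos(wt) is A^2/2.
P = 8^2 / 2 = 64/2 = 32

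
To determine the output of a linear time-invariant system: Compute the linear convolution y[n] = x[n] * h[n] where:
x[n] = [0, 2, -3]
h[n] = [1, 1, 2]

y[n] = sum_k x[k]*h[n-k]. Output length = len(x) + len(h) - 1 = 3 + 3 - 1 = 5.
y[0] = 0*1 = 0
y[1] = 2*1 + 0*1 = 2
y[2] = -3*1 + 2*1 + 0*2 = -1
y[3] = -3*1 + 2*2 = 1
y[4] = -3*2 = -6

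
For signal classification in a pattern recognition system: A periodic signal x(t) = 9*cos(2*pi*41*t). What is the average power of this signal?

Average power of A*cos(wt) is A^2/2.
P = 9^2 / 2 = 81/2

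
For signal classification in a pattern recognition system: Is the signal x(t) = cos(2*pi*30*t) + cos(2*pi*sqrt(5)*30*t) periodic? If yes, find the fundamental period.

f1 = 30 Hz, f2 = 30*sqrt(5) Hz
Ratio f2/f1 = sqrt(5), which is irrational.
Since the frequency ratio is irrational, no common period exists.
The signal is not periodic.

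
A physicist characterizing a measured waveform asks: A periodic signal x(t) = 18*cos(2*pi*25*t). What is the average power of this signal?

Average power of A*cos(wt) is A^2/2.
P = 18^2 / 2 = 324/2 = 162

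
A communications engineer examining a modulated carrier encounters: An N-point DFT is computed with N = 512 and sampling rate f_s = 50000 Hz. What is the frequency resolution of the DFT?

DFT frequency resolution = f_s / N
= 50000 / 512 = 3125/32 Hz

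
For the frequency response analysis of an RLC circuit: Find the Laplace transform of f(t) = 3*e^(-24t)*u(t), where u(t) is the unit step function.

Standard Laplace transform pair:
e^(-at)*u(t) <-> 1/(s+a)
With a = 24: L{3*e^(-24t)*u(t)} = 3/(s+24), ROC: Re(s) > -24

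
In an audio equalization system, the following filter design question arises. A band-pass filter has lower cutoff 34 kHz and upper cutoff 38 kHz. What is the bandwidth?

Bandwidth = f_high - f_low
= 38 kHz - 34 kHz = 4 kHz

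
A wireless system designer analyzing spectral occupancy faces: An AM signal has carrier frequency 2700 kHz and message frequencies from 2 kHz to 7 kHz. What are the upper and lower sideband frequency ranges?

Upper sideband (USB) = fc + [fm_low, fm_high] = 2700 + [2, 7] = [2702, 2707] kHz
Lower sideband (LSB) = fc - [fm_high, fm_low] = 2700 - [7, 2] = [2693, 2698] kHz
Total occupied spectrum: 2693 kHz to 2707 kHz (plus carrier at 2700 kHz)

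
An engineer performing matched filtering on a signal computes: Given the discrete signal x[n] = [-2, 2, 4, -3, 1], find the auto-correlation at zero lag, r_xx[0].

The auto-correlation at zero lag r_xx[0] equals the signal energy.
r_xx[0] = sum of x[n]^2 = (-2)^2 + 2^2 + 4^2 + (-3)^2 + 1^2
= 4 + 4 + 16 + 9 + 1 = 34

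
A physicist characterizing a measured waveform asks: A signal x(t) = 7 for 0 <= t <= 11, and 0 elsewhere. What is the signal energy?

Energy = integral of |x(t)|^2 dt over the signal duration
= 7^2 * 11 = 49 * 11 = 539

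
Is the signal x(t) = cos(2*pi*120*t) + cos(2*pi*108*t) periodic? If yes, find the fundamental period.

f1 = 120 Hz, f2 = 108 Hz
Period T1 = 1/120, T2 = 1/108
Ratio T1/T2 = 108/120, which is rational.
The signal is periodic with fundamental period T = 1/GCD(120,108) = 1/12 s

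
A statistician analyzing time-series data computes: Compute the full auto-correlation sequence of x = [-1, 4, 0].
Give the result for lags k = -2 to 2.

r_xx[k] = sum_m x[m]*x[m+k], indexed from 0, for k = -2 to 2:
  r_xx[-2] = x[2]*x[0] = 0
  r_xx[-1] = x[1]*x[0] + x[2]*x[1] = -4
  r_xx[0] = x[0]*x[0] + x[1]*x[1] + x[2]*x[2] = 17
  r_xx[1] = x[0]*x[1] + x[1]*x[2] = -4
  r_xx[2] = x[0]*x[2] = 0
r_xx = [0, -4, 17, -4, 0]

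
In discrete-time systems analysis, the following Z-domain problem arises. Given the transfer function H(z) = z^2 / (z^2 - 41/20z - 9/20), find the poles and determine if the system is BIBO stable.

Poles are roots of the denominator: z^2 - 41/20z - 9/20 = 0.
Quadratic formula: z = [-(-41/20) +/- sqrt((-41/20)^2 - 4*(-9/20))] / 2
Discriminant = 1681/400 + 9/5 = 2401/400; sqrt = 49/20.
z = (41/20 +/- 49/20) / 2 => z = 9/4 or z = -1/5.
|p1| = 9/4, |p2| = 1/5.
For BIBO stability, all poles must lie inside the unit circle (|p| < 1).
System is UNSTABLE since at least one |p| >= 1.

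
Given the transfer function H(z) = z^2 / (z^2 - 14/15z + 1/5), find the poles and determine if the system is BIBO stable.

Poles are roots of the denominator: z^2 - 14/15z + 1/5 = 0.
Quadratic formula: z = [-(-14/15) +/- sqrt((-14/15)^2 - 4*(1/5))] / 2
Discriminant = 196/225 - 4/5 = 16/225; sqrt = 4/15.
z = (14/15 +/- 4/15) / 2 => z = 3/5 or z = 1/3.
|p1| = 3/5, |p2| = 1/3.
For BIBO stability, all poles must lie inside the unit circle (|p| < 1).
System is STABLE since both |p| < 1.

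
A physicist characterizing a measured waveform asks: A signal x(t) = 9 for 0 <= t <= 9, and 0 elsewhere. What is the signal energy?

Energy = integral of |x(t)|^2 dt over the signal duration
= 9^2 * 9 = 81 * 9 = 729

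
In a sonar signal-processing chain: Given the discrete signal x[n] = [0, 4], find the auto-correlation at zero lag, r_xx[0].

The auto-correlation at zero lag r_xx[0] equals the signal energy.
r_xx[0] = sum of x[n]^2 = 0^2 + 4^2
= 0 + 16 = 16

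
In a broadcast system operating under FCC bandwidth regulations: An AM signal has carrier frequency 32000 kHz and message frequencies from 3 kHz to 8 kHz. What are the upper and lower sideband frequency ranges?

Upper sideband (USB) = fc + [fm_low, fm_high] = 32000 + [3, 8] = [32003, 32008] kHz
Lower sideband (LSB) = fc - [fm_high, fm_low] = 32000 - [8, 3] = [31992, 31997] kHz
Total occupied spectrum: 31992 kHz to 32008 kHz (plus carrier at 32000 kHz)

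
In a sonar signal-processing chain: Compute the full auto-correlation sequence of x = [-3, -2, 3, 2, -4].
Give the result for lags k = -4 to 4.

r_xx[k] = sum_m x[m]*x[m+k], indexed from 0, for k = -4 to 4:
  r_xx[-4] = x[4]*x[0] = 12
  r_xx[-3] = x[3]*x[0] + x[4]*x[1] = 2
  r_xx[-2] = x[2]*x[0] + x[3]*x[1] + x[4]*x[2] = -25
  r_xx[-1] = x[1]*x[0] + x[2]*x[1] + x[3]*x[2] + x[4]*x[3] = -2
  r_xx[0] = x[0]*x[0] + x[1]*x[1] + x[2]*x[2] + x[3]*x[3] + x[4]*x[4] = 42
  r_xx[1] = x[0]*x[1] + x[1]*x[2] + x[2]*x[3] + x[3]*x[4] = -2
  r_xx[2] = x[0]*x[2] + x[1]*x[3] + x[2]*x[4] = -25
  r_xx[3] = x[0]*x[3] + x[1]*x[4] = 2
  r_xx[4] = x[0]*x[4] = 12
r_xx = [12, 2, -25, -2, 42, -2, -25, 2, 12]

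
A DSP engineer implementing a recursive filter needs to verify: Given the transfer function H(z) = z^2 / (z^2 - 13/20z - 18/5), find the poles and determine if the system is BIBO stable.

Poles are roots of the denominator: z^2 - 13/20z - 18/5 = 0.
Quadratic formula: z = [-(-13/20) +/- sqrt((-13/20)^2 - 4*(-18/5))] / 2
Discriminant = 169/400 + 72/5 = 5929/400; sqrt = 77/20.
z = (13/20 +/- 77/20) / 2 => z = 9/4 or z = -8/5.
|p1| = 9/4, |p2| = 8/5.
For BIBO stability, all poles must lie inside the unit circle (|p| < 1).
System is UNSTABLE since at least one |p| >= 1.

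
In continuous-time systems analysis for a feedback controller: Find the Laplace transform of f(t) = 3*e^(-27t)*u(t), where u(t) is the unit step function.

Standard Laplace transform pair:
e^(-at)*u(t) <-> 1/(s+a)
With a = 27: L{3*e^(-27t)*u(t)} = 3/(s+27), ROC: Re(s) > -27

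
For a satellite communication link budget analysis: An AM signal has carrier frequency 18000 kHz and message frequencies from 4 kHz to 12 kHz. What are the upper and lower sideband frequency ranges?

Upper sideband (USB) = fc + [fm_low, fm_high] = 18000 + [4, 12] = [18004, 18012] kHz
Lower sideband (LSB) = fc - [fm_high, fm_low] = 18000 - [12, 4] = [17988, 17996] kHz
Total occupied spectrum: 17988 kHz to 18012 kHz (plus carrier at 18000 kHz)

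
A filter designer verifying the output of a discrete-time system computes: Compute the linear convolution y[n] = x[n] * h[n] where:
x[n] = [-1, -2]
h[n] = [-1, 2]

y[n] = sum_k x[k]*h[n-k]. Output length = len(x) + len(h) - 1 = 2 + 2 - 1 = 3.
y[0] = -1*-1 = 1
y[1] = -2*-1 + -1*2 = 0
y[2] = -2*2 = -4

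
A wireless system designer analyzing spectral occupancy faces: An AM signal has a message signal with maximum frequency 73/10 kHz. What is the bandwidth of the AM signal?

In AM (double-sideband), the bandwidth is twice the message frequency.
BW = 2 * f_m = 2 * 73/10 kHz = 73/5 kHz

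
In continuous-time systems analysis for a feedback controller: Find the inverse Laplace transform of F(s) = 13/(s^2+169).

Standard pair: w/(s^2+w^2) <-> sin(wt)*u(t)
Recognize w^2 = 169, so w = 13; numerator 13 = 1*13.
f(t) = sin(13t)*u(t)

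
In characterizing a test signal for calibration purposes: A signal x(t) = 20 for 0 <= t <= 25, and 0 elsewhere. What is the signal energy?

Energy = integral of |x(t)|^2 dt over the signal duration
= 20^2 * 25 = 400 * 25 = 10000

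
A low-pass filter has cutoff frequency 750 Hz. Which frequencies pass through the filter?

A low-pass filter passes all frequencies below the cutoff frequency 750 Hz and attenuates higher frequencies.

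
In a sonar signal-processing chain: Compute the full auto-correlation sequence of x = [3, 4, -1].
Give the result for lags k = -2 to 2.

r_xx[k] = sum_m x[m]*x[m+k], indexed from 0, for k = -2 to 2:
  r_xx[-2] = x[2]*x[0] = -3
  r_xx[-1] = x[1]*x[0] + x[2]*x[1] = 8
  r_xx[0] = x[0]*x[0] + x[1]*x[1] + x[2]*x[2] = 26
  r_xx[1] = x[0]*x[1] + x[1]*x[2] = 8
  r_xx[2] = x[0]*x[2] = -3
r_xx = [-3, 8, 26, 8, -3]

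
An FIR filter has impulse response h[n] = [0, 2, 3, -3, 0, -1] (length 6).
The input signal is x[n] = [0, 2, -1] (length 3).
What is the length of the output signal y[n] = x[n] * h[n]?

For linear convolution, the output length is:
len(y) = len(x) + len(h) - 1 = 3 + 6 - 1 = 8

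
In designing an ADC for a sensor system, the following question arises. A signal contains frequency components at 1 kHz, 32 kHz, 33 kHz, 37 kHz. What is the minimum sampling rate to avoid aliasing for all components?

The highest frequency component is f_max = 37 kHz.
Nyquist rate = 2 * f_max = 2 * 37 kHz = 74 kHz.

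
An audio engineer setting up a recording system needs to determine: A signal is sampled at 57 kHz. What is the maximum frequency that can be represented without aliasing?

The maximum frequency that can be represented without aliasing
is the Nyquist frequency: f_max = f_s / 2 = 57 kHz / 2 = 57/2 kHz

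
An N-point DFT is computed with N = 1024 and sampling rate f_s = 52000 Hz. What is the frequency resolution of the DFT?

DFT frequency resolution = f_s / N
= 52000 / 1024 = 1625/32 Hz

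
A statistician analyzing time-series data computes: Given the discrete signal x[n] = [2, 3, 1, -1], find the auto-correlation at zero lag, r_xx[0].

The auto-correlation at zero lag r_xx[0] equals the signal energy.
r_xx[0] = sum of x[n]^2 = 2^2 + 3^2 + 1^2 + (-1)^2
= 4 + 9 + 1 + 1 = 15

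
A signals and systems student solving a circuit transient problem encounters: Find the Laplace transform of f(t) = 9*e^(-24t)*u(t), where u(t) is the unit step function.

Standard Laplace transform pair:
e^(-at)*u(t) <-> 1/(s+a)
With a = 24: L{9*e^(-24t)*u(t)} = 9/(s+24), ROC: Re(s) > -24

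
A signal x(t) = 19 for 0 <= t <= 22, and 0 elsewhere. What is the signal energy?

Energy = integral of |x(t)|^2 dt over the signal duration
= 19^2 * 22 = 361 * 22 = 7942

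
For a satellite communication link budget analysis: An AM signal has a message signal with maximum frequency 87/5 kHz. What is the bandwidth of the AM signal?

In AM (double-sideband), the bandwidth is twice the message frequency.
BW = 2 * f_m = 2 * 87/5 kHz = 174/5 kHz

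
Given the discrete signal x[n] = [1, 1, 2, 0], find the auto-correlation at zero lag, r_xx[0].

The auto-correlation at zero lag r_xx[0] equals the signal energy.
r_xx[0] = sum of x[n]^2 = 1^2 + 1^2 + 2^2 + 0^2
= 1 + 1 + 4 + 0 = 6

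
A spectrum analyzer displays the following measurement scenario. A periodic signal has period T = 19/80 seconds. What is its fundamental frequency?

The fundamental frequency is the reciprocal of the period.
f = 1/T = 1/(19/80) = 80/19 Hz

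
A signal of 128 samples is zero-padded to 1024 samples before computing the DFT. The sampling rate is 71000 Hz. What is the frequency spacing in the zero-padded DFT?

Original DFT: N = 128, resolution = f_s/N = 71000/128 = 8875/16 Hz
Zero-padded DFT: N = 1024, resolution = f_s/N = 71000/1024 = 8875/128 Hz
Zero-padding interpolates the spectrum (finer frequency grid)
but does NOT improve the true spectral resolution (ability to resolve close frequencies).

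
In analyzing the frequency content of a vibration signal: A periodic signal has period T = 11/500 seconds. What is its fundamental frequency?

The fundamental frequency is the reciprocal of the period.
f = 1/T = 1/(11/500) = 500/11 Hz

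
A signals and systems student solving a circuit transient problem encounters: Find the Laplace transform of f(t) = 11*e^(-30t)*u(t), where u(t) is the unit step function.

Standard Laplace transform pair:
e^(-at)*u(t) <-> 1/(s+a)
With a = 30: L{11*e^(-30t)*u(t)} = 11/(s+30), ROC: Re(s) > -30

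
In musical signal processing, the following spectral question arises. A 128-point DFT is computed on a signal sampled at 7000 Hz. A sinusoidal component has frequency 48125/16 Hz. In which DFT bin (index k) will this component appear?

DFT frequency resolution = f_s/N = 7000/128 = 875/16 Hz
Bin index k = f_signal / resolution = 48125/16 / 875/16 = 55
The signal frequency 48125/16 Hz falls in DFT bin k = 55.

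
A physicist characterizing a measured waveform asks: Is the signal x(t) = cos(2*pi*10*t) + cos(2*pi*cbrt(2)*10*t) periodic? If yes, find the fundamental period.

f1 = 10 Hz, f2 = 10*cbrt(2) Hz
Ratio f2/f1 = cbrt(2), which is irrational.
Since the frequency ratio is irrational, no common period exists.
The signal is not periodic.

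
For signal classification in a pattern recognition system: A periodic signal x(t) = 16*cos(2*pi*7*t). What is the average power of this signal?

Average power of A*cos(wt) is A^2/2.
P = 16^2 / 2 = 256/2 = 128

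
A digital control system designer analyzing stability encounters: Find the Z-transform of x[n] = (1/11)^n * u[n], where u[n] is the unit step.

The Z-transform of a^n * u[n] is z/(z-a) for |z| > |a|.
Here a = 1/11, so X(z) = z/(z - (1/11)) = 11z/(11z - 1)
ROC: |z| > 1/11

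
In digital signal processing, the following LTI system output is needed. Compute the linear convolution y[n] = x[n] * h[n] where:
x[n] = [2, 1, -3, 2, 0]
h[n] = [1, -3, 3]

y[n] = sum_k x[k]*h[n-k]. Output length = len(x) + len(h) - 1 = 5 + 3 - 1 = 7.
y[0] = 2*1 = 2
y[1] = 1*1 + 2*-3 = -5
y[2] = -3*1 + 1*-3 + 2*3 = 0
y[3] = 2*1 + -3*-3 + 1*3 = 14
y[4] = 0*1 + 2*-3 + -3*3 = -15
y[5] = 0*-3 + 2*3 = 6
y[6] = 0*3 = 0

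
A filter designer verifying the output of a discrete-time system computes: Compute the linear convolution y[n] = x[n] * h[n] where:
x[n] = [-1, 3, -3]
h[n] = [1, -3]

y[n] = sum_k x[k]*h[n-k]. Output length = len(x) + len(h) - 1 = 3 + 2 - 1 = 4.
y[0] = -1*1 = -1
y[1] = 3*1 + -1*-3 = 6
y[2] = -3*1 + 3*-3 = -12
y[3] = -3*-3 = 9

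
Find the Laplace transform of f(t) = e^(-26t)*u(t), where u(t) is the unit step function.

Standard Laplace transform pair:
e^(-at)*u(t) <-> 1/(s+a)
With a = 26: L{e^(-26t)*u(t)} = 1/(s+26), ROC: Re(s) > -26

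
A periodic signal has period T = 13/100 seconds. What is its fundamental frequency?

The fundamental frequency is the reciprocal of the period.
f = 1/T = 1/(13/100) = 100/13 Hz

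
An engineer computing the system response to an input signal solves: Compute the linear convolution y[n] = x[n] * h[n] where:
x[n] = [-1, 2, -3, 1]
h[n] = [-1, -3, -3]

y[n] = sum_k x[k]*h[n-k]. Output length = len(x) + len(h) - 1 = 4 + 3 - 1 = 6.
y[0] = -1*-1 = 1
y[1] = 2*-1 + -1*-3 = 1
y[2] = -3*-1 + 2*-3 + -1*-3 = 0
y[3] = 1*-1 + -3*-3 + 2*-3 = 2
y[4] = 1*-3 + -3*-3 = 6
y[5] = 1*-3 = -3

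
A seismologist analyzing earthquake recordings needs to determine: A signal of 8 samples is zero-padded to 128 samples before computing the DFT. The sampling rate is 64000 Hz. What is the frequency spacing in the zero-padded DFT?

Original DFT: N = 8, resolution = f_s/N = 64000/8 = 8000 Hz
Zero-padded DFT: N = 128, resolution = f_s/N = 64000/128 = 500 Hz
Zero-padding interpolates the spectrum (finer frequency grid)
but does NOT improve the true spectral resolution (ability to resolve close frequencies).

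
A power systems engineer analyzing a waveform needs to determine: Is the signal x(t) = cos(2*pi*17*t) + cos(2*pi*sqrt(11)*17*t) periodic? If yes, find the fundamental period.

f1 = 17 Hz, f2 = 17*sqrt(11) Hz
Ratio f2/f1 = sqrt(11), which is irrational.
Since the frequency ratio is irrational, no common period exists.
The signal is not periodic.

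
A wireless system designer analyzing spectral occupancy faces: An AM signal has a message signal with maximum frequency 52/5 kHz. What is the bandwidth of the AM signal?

In AM (double-sideband), the bandwidth is twice the message frequency.
BW = 2 * f_m = 2 * 52/5 kHz = 104/5 kHz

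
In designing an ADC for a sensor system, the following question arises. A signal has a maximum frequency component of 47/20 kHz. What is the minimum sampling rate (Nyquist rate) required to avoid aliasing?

By the Nyquist-Shannon sampling theorem,
the minimum sampling rate (Nyquist rate) must be at least 2 * f_max.
Nyquist rate = 2 * 47/20 kHz = 47/10 kHz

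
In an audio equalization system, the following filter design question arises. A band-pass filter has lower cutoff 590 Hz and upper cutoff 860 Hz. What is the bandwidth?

Bandwidth = f_high - f_low
= 860 Hz - 590 Hz = 270 Hz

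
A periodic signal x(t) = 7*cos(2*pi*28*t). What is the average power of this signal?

Average power of A*cos(wt) is A^2/2.
P = 7^2 / 2 = 49/2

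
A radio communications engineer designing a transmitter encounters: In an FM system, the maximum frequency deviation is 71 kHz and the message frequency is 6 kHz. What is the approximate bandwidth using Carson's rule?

Carson's rule: BW = 2*(delta_f + f_m)
= 2*(71 + 6) kHz = 154 kHz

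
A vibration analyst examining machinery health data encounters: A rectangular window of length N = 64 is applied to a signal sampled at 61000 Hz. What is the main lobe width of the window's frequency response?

For a rectangular window of length N,
the main lobe width in frequency is 2*f_s/N.
= 2*61000/64 = 7625/4 Hz
This determines the minimum frequency separation for resolving two sinusoids.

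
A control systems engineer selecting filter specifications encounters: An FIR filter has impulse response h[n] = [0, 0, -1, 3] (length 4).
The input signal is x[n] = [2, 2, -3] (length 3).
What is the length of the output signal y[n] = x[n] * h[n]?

For linear convolution, the output length is:
len(y) = len(x) + len(h) - 1 = 3 + 4 - 1 = 6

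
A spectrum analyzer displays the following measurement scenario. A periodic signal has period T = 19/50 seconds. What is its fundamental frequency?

The fundamental frequency is the reciprocal of the period.
f = 1/T = 1/(19/50) = 50/19 Hz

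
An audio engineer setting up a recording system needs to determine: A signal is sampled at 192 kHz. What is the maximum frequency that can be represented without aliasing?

The maximum frequency that can be represented without aliasing
is the Nyquist frequency: f_max = f_s / 2 = 192 kHz / 2 = 96 kHz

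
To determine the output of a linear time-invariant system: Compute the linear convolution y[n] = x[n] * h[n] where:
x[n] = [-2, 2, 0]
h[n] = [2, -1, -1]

y[n] = sum_k x[k]*h[n-k]. Output length = len(x) + len(h) - 1 = 3 + 3 - 1 = 5.
y[0] = -2*2 = -4
y[1] = 2*2 + -2*-1 = 6
y[2] = 0*2 + 2*-1 + -2*-1 = 0
y[3] = 0*-1 + 2*-1 = -2
y[4] = 0*-1 = 0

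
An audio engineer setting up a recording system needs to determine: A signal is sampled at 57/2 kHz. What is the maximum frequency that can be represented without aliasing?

The maximum frequency that can be represented without aliasing
is the Nyquist frequency: f_max = f_s / 2 = 57/2 kHz / 2 = 57/4 kHz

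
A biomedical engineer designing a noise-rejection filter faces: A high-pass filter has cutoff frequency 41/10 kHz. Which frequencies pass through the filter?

A high-pass filter passes all frequencies above the cutoff frequency 41/10 kHz and attenuates lower frequencies.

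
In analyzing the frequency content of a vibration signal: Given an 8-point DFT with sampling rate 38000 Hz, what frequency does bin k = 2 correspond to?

The frequency of DFT bin k is: f_k = k * f_s / N
f_2 = 2 * 38000 / 8 = 9500 Hz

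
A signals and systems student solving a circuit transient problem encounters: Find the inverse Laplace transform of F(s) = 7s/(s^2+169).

Standard pair: s/(s^2+w^2) <-> cos(wt)*u(t)
With k=7, w=13: f(t) = 7*cos(13t)*u(t)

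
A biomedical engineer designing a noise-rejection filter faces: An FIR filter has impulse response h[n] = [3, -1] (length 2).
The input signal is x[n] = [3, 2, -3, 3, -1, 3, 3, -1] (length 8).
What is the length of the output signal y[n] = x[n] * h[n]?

For linear convolution, the output length is:
len(y) = len(x) + len(h) - 1 = 8 + 2 - 1 = 9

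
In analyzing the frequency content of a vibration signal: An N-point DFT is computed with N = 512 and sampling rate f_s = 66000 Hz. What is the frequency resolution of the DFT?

DFT frequency resolution = f_s / N
= 66000 / 512 = 4125/32 Hz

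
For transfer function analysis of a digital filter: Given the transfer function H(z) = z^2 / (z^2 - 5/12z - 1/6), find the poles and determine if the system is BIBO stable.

Poles are roots of the denominator: z^2 - 5/12z - 1/6 = 0.
Quadratic formula: z = [-(-5/12) +/- sqrt((-5/12)^2 - 4*(-1/6))] / 2
Discriminant = 25/144 + 2/3 = 121/144; sqrt = 11/12.
z = (5/12 +/- 11/12) / 2 => z = 2/3 or z = -1/4.
|p1| = 1/4, |p2| = 2/3.
For BIBO stability, all poles must lie inside the unit circle (|p| < 1).
System is STABLE since both |p| < 1.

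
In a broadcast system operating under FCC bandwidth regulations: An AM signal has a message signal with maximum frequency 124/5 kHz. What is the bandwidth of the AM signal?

In AM (double-sideband), the bandwidth is twice the message frequency.
BW = 2 * f_m = 2 * 124/5 kHz = 248/5 kHz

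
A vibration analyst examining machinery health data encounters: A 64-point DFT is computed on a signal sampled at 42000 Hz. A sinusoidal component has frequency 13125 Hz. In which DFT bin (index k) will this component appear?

DFT frequency resolution = f_s/N = 42000/64 = 2625/4 Hz
Bin index k = f_signal / resolution = 13125 / 2625/4 = 20
The signal frequency 13125 Hz falls in DFT bin k = 20.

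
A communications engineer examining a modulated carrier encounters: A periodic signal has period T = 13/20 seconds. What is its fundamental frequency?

The fundamental frequency is the reciprocal of the period.
f = 1/T = 1/(13/20) = 20/13 Hz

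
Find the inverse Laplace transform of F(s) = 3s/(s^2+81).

Standard pair: s/(s^2+w^2) <-> cos(wt)*u(t)
With k=3, w=9: f(t) = 3*cos(9t)*u(t)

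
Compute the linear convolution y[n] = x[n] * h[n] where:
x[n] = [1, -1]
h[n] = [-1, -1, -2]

y[n] = sum_k x[k]*h[n-k]. Output length = len(x) + len(h) - 1 = 2 + 3 - 1 = 4.
y[0] = 1*-1 = -1
y[1] = -1*-1 + 1*-1 = 0
y[2] = -1*-1 + 1*-2 = -1
y[3] = -1*-2 = 2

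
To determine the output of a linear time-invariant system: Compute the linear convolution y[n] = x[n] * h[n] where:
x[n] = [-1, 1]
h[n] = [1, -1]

y[n] = sum_k x[k]*h[n-k]. Output length = len(x) + len(h) - 1 = 2 + 2 - 1 = 3.
y[0] = -1*1 = -1
y[1] = 1*1 + -1*-1 = 2
y[2] = 1*-1 = -1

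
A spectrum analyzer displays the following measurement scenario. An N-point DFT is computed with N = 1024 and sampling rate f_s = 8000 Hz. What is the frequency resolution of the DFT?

DFT frequency resolution = f_s / N
= 8000 / 1024 = 125/16 Hz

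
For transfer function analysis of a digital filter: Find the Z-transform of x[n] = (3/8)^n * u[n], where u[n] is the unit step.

The Z-transform of a^n * u[n] is z/(z-a) for |z| > |a|.
Here a = 3/8, so X(z) = z/(z - (3/8)) = 8z/(8z - 3)
ROC: |z| > 3/8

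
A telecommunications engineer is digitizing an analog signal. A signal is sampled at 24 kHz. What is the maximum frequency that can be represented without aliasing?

The maximum frequency that can be represented without aliasing
is the Nyquist frequency: f_max = f_s / 2 = 24 kHz / 2 = 12 kHz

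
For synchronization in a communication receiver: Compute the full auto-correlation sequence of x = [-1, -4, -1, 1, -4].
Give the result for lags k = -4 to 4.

r_xx[k] = sum_m x[m]*x[m+k], indexed from 0, for k = -4 to 4:
  r_xx[-4] = x[4]*x[0] = 4
  r_xx[-3] = x[3]*x[0] + x[4]*x[1] = 15
  r_xx[-2] = x[2]*x[0] + x[3]*x[1] + x[4]*x[2] = 1
  r_xx[-1] = x[1]*x[0] + x[2]*x[1] + x[3]*x[2] + x[4]*x[3] = 3
  r_xx[0] = x[0]*x[0] + x[1]*x[1] + x[2]*x[2] + x[3]*x[3] + x[4]*x[4] = 35
  r_xx[1] = x[0]*x[1] + x[1]*x[2] + x[2]*x[3] + x[3]*x[4] = 3
  r_xx[2] = x[0]*x[2] + x[1]*x[3] + x[2]*x[4] = 1
  r_xx[3] = x[0]*x[3] + x[1]*x[4] = 15
  r_xx[4] = x[0]*x[4] = 4
r_xx = [4, 15, 1, 3, 35, 3, 1, 15, 4]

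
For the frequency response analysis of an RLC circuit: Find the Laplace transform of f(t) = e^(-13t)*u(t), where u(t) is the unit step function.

Standard Laplace transform pair:
e^(-at)*u(t) <-> 1/(s+a)
With a = 13: L{e^(-13t)*u(t)} = 1/(s+13), ROC: Re(s) > -13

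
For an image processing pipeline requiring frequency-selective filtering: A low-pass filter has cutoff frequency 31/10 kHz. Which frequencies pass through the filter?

A low-pass filter passes all frequencies below the cutoff frequency 31/10 kHz and attenuates higher frequencies.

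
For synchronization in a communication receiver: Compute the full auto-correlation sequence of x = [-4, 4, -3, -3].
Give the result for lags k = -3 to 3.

r_xx[k] = sum_m x[m]*x[m+k], indexed from 0, for k = -3 to 3:
  r_xx[-3] = x[3]*x[0] = 12
  r_xx[-2] = x[2]*x[0] + x[3]*x[1] = 0
  r_xx[-1] = x[1]*x[0] + x[2]*x[1] + x[3]*x[2] = -19
  r_xx[0] = x[0]*x[0] + x[1]*x[1] + x[2]*x[2] + x[3]*x[3] = 50
  r_xx[1] = x[0]*x[1] + x[1]*x[2] + x[2]*x[3] = -19
  r_xx[2] = x[0]*x[2] + x[1]*x[3] = 0
  r_xx[3] = x[0]*x[3] = 12
r_xx = [12, 0, -19, 50, -19, 0, 12]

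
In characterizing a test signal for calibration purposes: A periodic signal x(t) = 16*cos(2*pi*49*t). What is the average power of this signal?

Average power of A*cos(wt) is A^2/2.
P = 16^2 / 2 = 256/2 = 128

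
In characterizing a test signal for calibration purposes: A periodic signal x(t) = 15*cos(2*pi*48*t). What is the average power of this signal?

Average power of A*cos(wt) is A^2/2.
P = 15^2 / 2 = 225/2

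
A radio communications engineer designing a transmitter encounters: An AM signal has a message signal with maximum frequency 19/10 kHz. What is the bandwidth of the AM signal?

In AM (double-sideband), the bandwidth is twice the message frequency.
BW = 2 * f_m = 2 * 19/10 kHz = 19/5 kHz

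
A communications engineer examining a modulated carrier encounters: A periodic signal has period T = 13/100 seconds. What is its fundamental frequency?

The fundamental frequency is the reciprocal of the period.
f = 1/T = 1/(13/100) = 100/13 Hz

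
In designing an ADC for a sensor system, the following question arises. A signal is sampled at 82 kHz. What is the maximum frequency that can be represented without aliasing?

The maximum frequency that can be represented without aliasing
is the Nyquist frequency: f_max = f_s / 2 = 82 kHz / 2 = 41 kHz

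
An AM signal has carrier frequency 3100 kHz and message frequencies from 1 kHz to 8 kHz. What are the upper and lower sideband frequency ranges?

Upper sideband (USB) = fc + [fm_low, fm_high] = 3100 + [1, 8] = [3101, 3108] kHz
Lower sideband (LSB) = fc - [fm_high, fm_low] = 3100 - [8, 1] = [3092, 3099] kHz
Total occupied spectrum: 3092 kHz to 3108 kHz (plus carrier at 3100 kHz)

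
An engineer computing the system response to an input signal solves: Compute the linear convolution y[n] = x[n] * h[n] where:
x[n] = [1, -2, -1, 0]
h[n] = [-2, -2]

y[n] = sum_k x[k]*h[n-k]. Output length = len(x) + len(h) - 1 = 4 + 2 - 1 = 5.
y[0] = 1*-2 = -2
y[1] = -2*-2 + 1*-2 = 2
y[2] = -1*-2 + -2*-2 = 6
y[3] = 0*-2 + -1*-2 = 2
y[4] = 0*-2 = 0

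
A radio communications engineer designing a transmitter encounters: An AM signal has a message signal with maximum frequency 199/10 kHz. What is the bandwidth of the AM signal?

In AM (double-sideband), the bandwidth is twice the message frequency.
BW = 2 * f_m = 2 * 199/10 kHz = 199/5 kHz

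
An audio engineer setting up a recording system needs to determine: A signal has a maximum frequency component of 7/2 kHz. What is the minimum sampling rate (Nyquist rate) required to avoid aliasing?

By the Nyquist-Shannon sampling theorem,
the minimum sampling rate (Nyquist rate) must be at least 2 * f_max.
Nyquist rate = 2 * 7/2 kHz = 7 kHz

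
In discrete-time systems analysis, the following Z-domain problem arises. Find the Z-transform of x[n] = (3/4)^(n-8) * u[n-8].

Time-shifting property: if X(z) = Z{x[n]}, then Z{x[n-d]} = z^(-d) * X(z)
X(z) = z/(z - 3/4) for x[n] = (3/4)^n * u[n]
Z{x[n-8]} = z^(-8) * z/(z - 3/4) = z^(-7)/(z - 3/4)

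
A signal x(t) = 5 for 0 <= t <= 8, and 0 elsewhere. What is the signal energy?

Energy = integral of |x(t)|^2 dt over the signal duration
= 5^2 * 8 = 25 * 8 = 200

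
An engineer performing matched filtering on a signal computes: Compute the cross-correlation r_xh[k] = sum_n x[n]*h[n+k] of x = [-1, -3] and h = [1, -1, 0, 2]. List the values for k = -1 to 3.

Both sequences indexed from 0 and zero outside their support.
Lags with overlap: k = -1 to 3.
  r_xh[-1] = x[1]*h[0] = -3
  r_xh[0] = x[0]*h[0] + x[1]*h[1] = 2
  r_xh[1] = x[0]*h[1] + x[1]*h[2] = 1
  r_xh[2] = x[0]*h[2] + x[1]*h[3] = -6
  r_xh[3] = x[0]*h[3] = -2
r_xh = [-3, 2, 1, -6, -2] (for k = -1, ..., 3)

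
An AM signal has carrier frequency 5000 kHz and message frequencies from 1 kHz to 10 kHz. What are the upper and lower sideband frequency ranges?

Upper sideband (USB) = fc + [fm_low, fm_high] = 5000 + [1, 10] = [5001, 5010] kHz
Lower sideband (LSB) = fc - [fm_high, fm_low] = 5000 - [10, 1] = [4990, 4999] kHz
Total occupied spectrum: 4990 kHz to 5010 kHz (plus carrier at 5000 kHz)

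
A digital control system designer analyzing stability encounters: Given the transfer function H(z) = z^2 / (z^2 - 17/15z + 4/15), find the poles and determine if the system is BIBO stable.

Poles are roots of the denominator: z^2 - 17/15z + 4/15 = 0.
Quadratic formula: z = [-(-17/15) +/- sqrt((-17/15)^2 - 4*(4/15))] / 2
Discriminant = 289/225 - 16/15 = 49/225; sqrt = 7/15.
z = (17/15 +/- 7/15) / 2 => z = 4/5 or z = 1/3.
|p1| = 1/3, |p2| = 4/5.
For BIBO stability, all poles must lie inside the unit circle (|p| < 1).
System is STABLE since both |p| < 1.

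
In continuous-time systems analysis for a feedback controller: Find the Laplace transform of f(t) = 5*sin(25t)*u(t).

Standard pair: sin(wt)*u(t) <-> w/(s^2+w^2)
With w = 25: L{5*sin(25t)*u(t)} = 125/(s^2+625)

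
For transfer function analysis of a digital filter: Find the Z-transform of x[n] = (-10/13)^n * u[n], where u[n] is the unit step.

The Z-transform of a^n * u[n] is z/(z-a) for |z| > |a|.
Here a = -10/13, so X(z) = z/(z - (-10/13)) = 13z/(13z + 10)
ROC: |z| > 10/13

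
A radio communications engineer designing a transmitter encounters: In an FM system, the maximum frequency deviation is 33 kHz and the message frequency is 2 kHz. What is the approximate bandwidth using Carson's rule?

Carson's rule: BW = 2*(delta_f + f_m)
= 2*(33 + 2) kHz = 70 kHz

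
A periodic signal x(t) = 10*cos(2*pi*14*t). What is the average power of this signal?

Average power of A*cos(wt) is A^2/2.
P = 10^2 / 2 = 100/2 = 50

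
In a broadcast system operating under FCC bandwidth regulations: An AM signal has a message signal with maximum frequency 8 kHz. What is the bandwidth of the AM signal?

In AM (double-sideband), the bandwidth is twice the message frequency.
BW = 2 * f_m = 2 * 8 kHz = 16 kHz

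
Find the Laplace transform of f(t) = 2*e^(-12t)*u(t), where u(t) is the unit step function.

Standard Laplace transform pair:
e^(-at)*u(t) <-> 1/(s+a)
With a = 12: L{2*e^(-12t)*u(t)} = 2/(s+12), ROC: Re(s) > -12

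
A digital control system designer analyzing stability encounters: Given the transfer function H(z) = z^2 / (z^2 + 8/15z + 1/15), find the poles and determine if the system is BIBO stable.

Poles are roots of the denominator: z^2 + 8/15z + 1/15 = 0.
Quadratic formula: z = [-(8/15) +/- sqrt((8/15)^2 - 4*(1/15))] / 2
Discriminant = 64/225 - 4/15 = 4/225; sqrt = 2/15.
z = (-8/15 +/- 2/15) / 2 => z = -1/5 or z = -1/3.
|p1| = 1/3, |p2| = 1/5.
For BIBO stability, all poles must lie inside the unit circle (|p| < 1).
System is STABLE since both |p| < 1.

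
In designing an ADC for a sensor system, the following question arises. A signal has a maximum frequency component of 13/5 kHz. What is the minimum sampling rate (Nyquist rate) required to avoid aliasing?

By the Nyquist-Shannon sampling theorem,
the minimum sampling rate (Nyquist rate) must be at least 2 * f_max.
Nyquist rate = 2 * 13/5 kHz = 26/5 kHz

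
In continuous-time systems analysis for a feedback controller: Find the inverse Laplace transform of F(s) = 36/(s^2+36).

Standard pair: w/(s^2+w^2) <-> sin(wt)*u(t)
Recognize w^2 = 36, so w = 6; numerator 36 = 6*6.
f(t) = 6*sin(6t)*u(t)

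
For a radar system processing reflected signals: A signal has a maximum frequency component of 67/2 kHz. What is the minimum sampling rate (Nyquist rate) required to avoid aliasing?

By the Nyquist-Shannon sampling theorem,
the minimum sampling rate (Nyquist rate) must be at least 2 * f_max.
Nyquist rate = 2 * 67/2 kHz = 67 kHz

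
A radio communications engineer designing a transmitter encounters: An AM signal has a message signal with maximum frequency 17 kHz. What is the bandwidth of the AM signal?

In AM (double-sideband), the bandwidth is twice the message frequency.
BW = 2 * f_m = 2 * 17 kHz = 34 kHz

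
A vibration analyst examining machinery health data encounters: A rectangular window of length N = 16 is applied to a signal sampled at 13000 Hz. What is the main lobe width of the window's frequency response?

For a rectangular window of length N,
the main lobe width in frequency is 2*f_s/N.
= 2*13000/16 = 1625 Hz
This determines the minimum frequency separation for resolving two sinusoids.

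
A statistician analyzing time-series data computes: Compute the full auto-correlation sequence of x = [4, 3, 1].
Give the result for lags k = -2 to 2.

r_xx[k] = sum_m x[m]*x[m+k], indexed from 0, for k = -2 to 2:
  r_xx[-2] = x[2]*x[0] = 4
  r_xx[-1] = x[1]*x[0] + x[2]*x[1] = 15
  r_xx[0] = x[0]*x[0] + x[1]*x[1] + x[2]*x[2] = 26
  r_xx[1] = x[0]*x[1] + x[1]*x[2] = 15
  r_xx[2] = x[0]*x[2] = 4
r_xx = [4, 15, 26, 15, 4]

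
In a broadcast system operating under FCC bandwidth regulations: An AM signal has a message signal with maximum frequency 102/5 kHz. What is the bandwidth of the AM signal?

In AM (double-sideband), the bandwidth is twice the message frequency.
BW = 2 * f_m = 2 * 102/5 kHz = 204/5 kHz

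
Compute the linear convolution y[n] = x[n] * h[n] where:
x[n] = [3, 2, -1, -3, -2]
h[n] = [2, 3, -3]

y[n] = sum_k x[k]*h[n-k]. Output length = len(x) + len(h) - 1 = 5 + 3 - 1 = 7.
y[0] = 3*2 = 6
y[1] = 2*2 + 3*3 = 13
y[2] = -1*2 + 2*3 + 3*-3 = -5
y[3] = -3*2 + -1*3 + 2*-3 = -15
y[4] = -2*2 + -3*3 + -1*-3 = -10
y[5] = -2*3 + -3*-3 = 3
y[6] = -2*-3 = 6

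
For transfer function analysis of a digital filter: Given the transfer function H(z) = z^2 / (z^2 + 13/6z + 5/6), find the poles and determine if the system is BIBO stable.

Poles are roots of the denominator: z^2 + 13/6z + 5/6 = 0.
Quadratic formula: z = [-(13/6) +/- sqrt((13/6)^2 - 4*(5/6))] / 2
Discriminant = 169/36 - 10/3 = 49/36; sqrt = 7/6.
z = (-13/6 +/- 7/6) / 2 => z = -1/2 or z = -5/3.
|p1| = 5/3, |p2| = 1/2.
For BIBO stability, all poles must lie inside the unit circle (|p| < 1).
System is UNSTABLE since at least one |p| >= 1.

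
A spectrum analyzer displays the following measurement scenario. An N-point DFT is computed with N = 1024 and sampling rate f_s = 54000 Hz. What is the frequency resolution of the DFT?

DFT frequency resolution = f_s / N
= 54000 / 1024 = 3375/64 Hz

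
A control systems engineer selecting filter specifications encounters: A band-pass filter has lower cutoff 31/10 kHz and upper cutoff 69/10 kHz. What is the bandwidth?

Bandwidth = f_high - f_low
= 69/10 kHz - 31/10 kHz = 19/5 kHz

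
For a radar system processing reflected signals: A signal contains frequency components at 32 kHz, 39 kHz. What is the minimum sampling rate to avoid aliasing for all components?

The highest frequency component is f_max = 39 kHz.
Nyquist rate = 2 * f_max = 2 * 39 kHz = 78 kHz.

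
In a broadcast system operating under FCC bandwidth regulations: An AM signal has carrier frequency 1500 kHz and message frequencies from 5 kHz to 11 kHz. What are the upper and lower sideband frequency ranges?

Upper sideband (USB) = fc + [fm_low, fm_high] = 1500 + [5, 11] = [1505, 1511] kHz
Lower sideband (LSB) = fc - [fm_high, fm_low] = 1500 - [11, 5] = [1489, 1495] kHz
Total occupied spectrum: 1489 kHz to 1511 kHz (plus carrier at 1500 kHz)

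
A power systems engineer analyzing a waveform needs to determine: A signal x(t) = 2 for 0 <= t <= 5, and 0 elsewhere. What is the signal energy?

Energy = integral of |x(t)|^2 dt over the signal duration
= 2^2 * 5 = 4 * 5 = 20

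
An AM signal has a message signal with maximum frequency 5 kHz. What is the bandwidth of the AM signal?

In AM (double-sideband), the bandwidth is twice the message frequency.
BW = 2 * f_m = 2 * 5 kHz = 10 kHz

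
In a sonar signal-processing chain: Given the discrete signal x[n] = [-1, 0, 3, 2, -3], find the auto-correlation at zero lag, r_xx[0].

The auto-correlation at zero lag r_xx[0] equals the signal energy.
r_xx[0] = sum of x[n]^2 = (-1)^2 + 0^2 + 3^2 + 2^2 + (-3)^2
= 1 + 0 + 9 + 4 + 9 = 23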